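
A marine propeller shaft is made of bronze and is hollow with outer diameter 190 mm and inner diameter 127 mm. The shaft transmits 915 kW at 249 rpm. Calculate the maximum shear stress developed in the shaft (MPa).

ω = 2π·249/60 = 26.08 rad/s, so T = P/ω = 915×10³ / 26.08 = 35090 N·m.
J = π(d_o⁴ − d_i⁴)/32 = π(0.190⁴ − 0.127⁴)/32 = 1.024×10^-4 m⁴.
τ_max = T·r/J = 35090 × 0.0950 / 1.024×10^-4 = 3.255×10^7 Pa.

32.6 MPa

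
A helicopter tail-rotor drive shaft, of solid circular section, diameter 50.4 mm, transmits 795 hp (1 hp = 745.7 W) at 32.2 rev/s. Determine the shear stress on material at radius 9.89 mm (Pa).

4.57e7 Pa

ω = 2π·32.2 = 202.3 rad/s, so T = P/ω = 795×745.7 / 202.3 = 2930 N·m.
J = πd⁴/32 = π(0.0504)⁴/32 = 6.335×10^-7 m⁴.
Shear stress varies linearly with radius: τ = T·r/J = 2930 × 0.00989 / 6.335×10^-7 = 4.575×10^7 Pa.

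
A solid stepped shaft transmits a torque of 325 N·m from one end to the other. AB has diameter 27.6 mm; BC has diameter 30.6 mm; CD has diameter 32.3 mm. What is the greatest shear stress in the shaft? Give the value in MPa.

78.7 MPa

Under the same torque, τ_max = 16T/(πd³) is largest where d is smallest — segment AB (d = 27.6 mm).
τ_max = 16·325.0/(π·(0.0276)³) = 7.873×10^7 Pa.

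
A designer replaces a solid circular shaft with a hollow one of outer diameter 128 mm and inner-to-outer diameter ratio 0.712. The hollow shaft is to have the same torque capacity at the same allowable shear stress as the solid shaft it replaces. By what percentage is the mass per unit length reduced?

39.9 %

Equal τ_max and T ⇒ the solid shaft needs d_s³ = d_o³(1−k⁴), so d_s = 128·(1−0.712⁴)^(1/3) = 115.9 mm.
Area ratio A_h/A_s = d_o²(1−k²)/d_s² = (1−k²)/(1−k⁴)^(2/3) = 0.6010.
Mass saving = 1 − 0.6010 = 39.9 %.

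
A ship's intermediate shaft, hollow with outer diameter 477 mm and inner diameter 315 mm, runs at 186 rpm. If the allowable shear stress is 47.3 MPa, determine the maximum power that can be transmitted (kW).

J = π(d_o⁴ − d_i⁴)/32 = π(0.477⁴ − 0.315⁴)/32 = 4.116×10^-3 m⁴.
T_max = τ_allow·J/r = 4.73×10^7 × 4.116×10^-3 / 0.238 = 816300 N·m.
ω = 2π·186/60 = 19.48 rad/s, so P_max = T_max·ω = 1.590×10^7 W.

15900 kW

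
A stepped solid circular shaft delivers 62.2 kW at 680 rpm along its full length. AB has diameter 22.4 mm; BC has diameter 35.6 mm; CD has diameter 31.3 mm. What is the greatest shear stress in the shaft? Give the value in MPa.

396 MPa

ω = 2π·680/60 = 71.21 rad/s, so T = P/ω = 62.2×10³ / 71.21 = 873.5 N·m.
Under the same torque, τ_max = 16T/(πd³) is largest where d is smallest — segment AB (d = 22.4 mm).
τ_max = 16·873.5/(π·(0.0224)³) = 3.958×10^8 Pa.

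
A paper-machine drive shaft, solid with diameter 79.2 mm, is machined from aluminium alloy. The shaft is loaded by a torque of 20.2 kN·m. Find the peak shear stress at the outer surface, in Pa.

J = πd⁴/32 = π(0.0792)⁴/32 = 3.863×10^-6 m⁴.
τ_max = T·r/J = 20200 × 0.0396 / 3.863×10^-6 = 2.071×10^8 Pa.

2.07e8 Pa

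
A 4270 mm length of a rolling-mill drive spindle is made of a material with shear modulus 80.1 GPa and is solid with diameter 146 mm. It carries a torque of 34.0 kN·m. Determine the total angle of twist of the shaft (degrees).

J = πd⁴/32 = π(0.146)⁴/32 = 4.461×10^-5 m⁴.
θ = T·L/(G·J) = 34000 × 4.27 / (80.1×10⁹ × 4.461×10^-5) = 0.04063 rad.

2.33°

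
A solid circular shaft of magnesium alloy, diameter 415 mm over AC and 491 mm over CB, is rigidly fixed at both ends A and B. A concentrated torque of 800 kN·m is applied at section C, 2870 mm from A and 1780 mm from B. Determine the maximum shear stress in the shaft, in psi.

3790 psi

Compatibility: T_A·a/J_AC = T_B·b/J_CB with T_A + T_B = T₀.
J_AC = 2.91×10^-3 m⁴, J_CB = 5.71×10^-3 m⁴, so T_A = T₀·(J_AC/a)/((J_AC/a)+(J_CB/b)) = 192300 N·m, T_B = 607700 N·m.
τ in each portion: τ_AC = 1.37×10^7 Pa, τ_CB = 2.61×10^7 Pa; maximum is in CB.
τ_max = T_CB·r/J = 607700·0.245/5.71×10^-3 = 2.614×10^7 Pa.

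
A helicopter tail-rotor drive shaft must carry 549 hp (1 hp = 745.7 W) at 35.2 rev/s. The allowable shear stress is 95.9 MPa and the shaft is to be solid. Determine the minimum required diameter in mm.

ω = 2π·35.2 = 221.2 rad/s, so T = P/ω = 549×745.7 / 221.2 = 1851 N·m.
For a solid shaft τ_max = 16T/(πd³), so d = (16T/(π τ_allow))^(1/3) = (16·1851/(π·9.59×10^7))^(1/3) = 0.04615 m.

46.2 mm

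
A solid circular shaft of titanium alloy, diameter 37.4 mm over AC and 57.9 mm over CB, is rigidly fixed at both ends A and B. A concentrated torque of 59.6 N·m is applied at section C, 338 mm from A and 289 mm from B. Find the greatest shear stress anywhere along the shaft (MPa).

1.36 MPa

Compatibility: T_A·a/J_AC = T_B·b/J_CB with T_A + T_B = T₀.
J_AC = 1.92×10^-7 m⁴, J_CB = 1.10×10^-6 m⁴, so T_A = T₀·(J_AC/a)/((J_AC/a)+(J_CB/b)) = 7.722 N·m, T_B = 51.88 N·m.
τ in each portion: τ_AC = 7.52×10^5 Pa, τ_CB = 1.36×10^6 Pa; maximum is in CB.
τ_max = T_CB·r/J = 51.88·0.0290/1.10×10^-6 = 1.361×10^6 Pa.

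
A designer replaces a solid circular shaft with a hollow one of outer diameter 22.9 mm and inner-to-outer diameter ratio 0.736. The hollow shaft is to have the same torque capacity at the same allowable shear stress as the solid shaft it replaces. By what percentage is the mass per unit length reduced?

42.2 %

Equal τ_max and T ⇒ the solid shaft needs d_s³ = d_o³(1−k⁴), so d_s = 22.9·(1−0.736⁴)^(1/3) = 20.40 mm.
Area ratio A_h/A_s = d_o²(1−k²)/d_s² = (1−k²)/(1−k⁴)^(2/3) = 0.5777.
Mass saving = 1 − 0.5777 = 42.2 %.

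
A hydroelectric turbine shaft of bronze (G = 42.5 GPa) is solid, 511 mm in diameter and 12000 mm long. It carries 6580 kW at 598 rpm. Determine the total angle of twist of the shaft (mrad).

4.43 mrad

ω = 2π·598/60 = 62.62 rad/s, so T = P/ω = 6580×10³ / 62.62 = 105100 N·m.
J = πd⁴/32 = π(0.511)⁴/32 = 6.694×10^-3 m⁴.
θ = T·L/(G·J) = 105100 × 12.0 / (42.5×10⁹ × 6.694×10^-3) = 4.432×10^-3 rad.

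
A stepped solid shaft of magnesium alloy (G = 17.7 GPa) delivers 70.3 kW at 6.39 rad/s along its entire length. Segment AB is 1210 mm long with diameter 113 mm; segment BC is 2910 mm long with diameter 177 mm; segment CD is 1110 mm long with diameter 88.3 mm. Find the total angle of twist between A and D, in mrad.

ω = 6.39 rad/s, so T = P/ω = 70.3×10³ / 6.390 = 11000 N·m.
J_AB = π(0.113)⁴/32 = 1.60×10^-5 m⁴; J_BC = π(0.177)⁴/32 = 9.64×10^-5 m⁴; J_CD = π(0.0883)⁴/32 = 5.97×10^-6 m⁴.
θ = (T/G)·Σ L_i/J_i = (11000/17.7×10⁹)·(1.21/1.60×10^-5 + 2.91/9.64×10^-5 + 1.11/5.97×10^-6) = 0.1814 rad.

181 mrad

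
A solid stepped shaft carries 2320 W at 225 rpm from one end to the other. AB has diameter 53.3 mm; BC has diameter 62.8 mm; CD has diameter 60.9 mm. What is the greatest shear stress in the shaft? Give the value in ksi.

ω = 2π·225/60 = 23.56 rad/s, so T = P/ω = 2320 / 23.56 = 98.46 N·m.
Under the same torque, τ_max = 16T/(πd³) is largest where d is smallest — segment AB (d = 53.3 mm).
τ_max = 16·98.46/(π·(0.0533)³) = 3.312×10^6 Pa.

0.480 ksi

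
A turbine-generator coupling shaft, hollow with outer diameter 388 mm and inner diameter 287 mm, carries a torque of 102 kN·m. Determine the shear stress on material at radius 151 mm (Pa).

J = π(d_o⁴ − d_i⁴)/32 = π(0.388⁴ − 0.287⁴)/32 = 1.559×10^-3 m⁴.
Shear stress varies linearly with radius: τ = T·r/J = 102000 × 0.151 / 1.559×10^-3 = 9.880×10^6 Pa.

9.88e6 Pa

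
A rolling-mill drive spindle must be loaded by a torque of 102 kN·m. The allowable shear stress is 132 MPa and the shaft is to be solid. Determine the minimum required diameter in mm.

For a solid shaft τ_max = 16T/(πd³), so d = (16T/(π τ_allow))^(1/3) = (16·102000/(π·1.32×10^8))^(1/3) = 0.1579 m.

158 mm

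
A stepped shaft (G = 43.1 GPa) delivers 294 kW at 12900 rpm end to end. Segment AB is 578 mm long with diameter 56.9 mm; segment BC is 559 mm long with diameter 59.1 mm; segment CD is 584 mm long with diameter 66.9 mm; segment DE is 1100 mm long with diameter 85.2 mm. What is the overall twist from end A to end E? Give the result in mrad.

ω = 2π·12900/60 = 1351 rad/s, so T = P/ω = 294×10³ / 1351 = 217.6 N·m.
J_AB = π(0.0569)⁴/32 = 1.03×10^-6 m⁴; J_BC = π(0.0591)⁴/32 = 1.20×10^-6 m⁴; J_CD = π(0.0669)⁴/32 = 1.97×10^-6 m⁴; J_DE = π(0.0852)⁴/32 = 5.17×10^-6 m⁴.
θ = (T/G)·Σ L_i/J_i = (217.6/43.1×10⁹)·(0.578/1.03×10^-6 + 0.559/1.20×10^-6 + 0.584/1.97×10^-6 + 1.10/5.17×10^-6) = 7.766×10^-3 rad.

7.77 mrad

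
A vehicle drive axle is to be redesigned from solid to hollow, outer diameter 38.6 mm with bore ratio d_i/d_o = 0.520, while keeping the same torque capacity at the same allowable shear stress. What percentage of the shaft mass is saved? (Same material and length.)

Equal τ_max and T ⇒ the solid shaft needs d_s³ = d_o³(1−k⁴), so d_s = 38.6·(1−0.520⁴)^(1/3) = 37.64 mm.
Area ratio A_h/A_s = d_o²(1−k²)/d_s² = (1−k²)/(1−k⁴)^(2/3) = 0.7675.
Mass saving = 1 − 0.7675 = 23.3 %.

23.3 %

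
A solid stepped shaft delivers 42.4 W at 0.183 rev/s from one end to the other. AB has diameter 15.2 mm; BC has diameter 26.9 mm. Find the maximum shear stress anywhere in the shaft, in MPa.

ω = 2π·0.183 = 1.150 rad/s, so T = P/ω = 42.4 / 1.150 = 36.88 N·m.
Under the same torque, τ_max = 16T/(πd³) is largest where d is smallest — segment AB (d = 15.2 mm).
τ_max = 16·36.88/(π·(0.0152)³) = 5.348×10^7 Pa.

53.5 MPa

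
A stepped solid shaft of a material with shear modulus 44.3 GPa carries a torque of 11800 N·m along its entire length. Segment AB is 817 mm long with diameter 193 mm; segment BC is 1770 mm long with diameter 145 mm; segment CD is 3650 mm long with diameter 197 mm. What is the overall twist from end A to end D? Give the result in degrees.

1.09°

J_AB = π(0.193)⁴/32 = 1.36×10^-4 m⁴; J_BC = π(0.145)⁴/32 = 4.34×10^-5 m⁴; J_CD = π(0.197)⁴/32 = 1.48×10^-4 m⁴.
θ = (T/G)·Σ L_i/J_i = (11800/44.3×10⁹)·(0.817/1.36×10^-4 + 1.77/4.34×10^-5 + 3.65/1.48×10^-4) = 0.01904 rad.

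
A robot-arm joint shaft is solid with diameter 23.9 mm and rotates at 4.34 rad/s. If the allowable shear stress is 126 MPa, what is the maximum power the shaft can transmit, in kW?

1.47 kW

J = πd⁴/32 = π(0.0239)⁴/32 = 3.203×10^-8 m⁴.
T_max = τ_allow·J/r = 1.26×10^8 × 3.203×10^-8 / 0.0119 = 337.7 N·m.
ω = 4.34 rad/s, so P_max = T_max·ω = 1466 W.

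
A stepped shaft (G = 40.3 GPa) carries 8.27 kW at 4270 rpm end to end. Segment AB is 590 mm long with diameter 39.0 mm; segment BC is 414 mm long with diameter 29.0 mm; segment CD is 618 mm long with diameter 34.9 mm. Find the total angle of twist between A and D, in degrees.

0.337°

ω = 2π·4270/60 = 447.2 rad/s, so T = P/ω = 8.27×10³ / 447.2 = 18.49 N·m.
J_AB = π(0.0390)⁴/32 = 2.27×10^-7 m⁴; J_BC = π(0.0290)⁴/32 = 6.94×10^-8 m⁴; J_CD = π(0.0349)⁴/32 = 1.46×10^-7 m⁴.
θ = (T/G)·Σ L_i/J_i = (18.49/40.3×10⁹)·(0.590/2.27×10^-7 + 0.414/6.94×10^-8 + 0.618/1.46×10^-7) = 5.876×10^-3 rad.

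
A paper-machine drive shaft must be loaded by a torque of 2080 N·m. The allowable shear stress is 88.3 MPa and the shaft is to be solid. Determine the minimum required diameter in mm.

For a solid shaft τ_max = 16T/(πd³), so d = (16T/(π τ_allow))^(1/3) = (16·2080/(π·8.83×10^7))^(1/3) = 0.04932 m.

49.3 mm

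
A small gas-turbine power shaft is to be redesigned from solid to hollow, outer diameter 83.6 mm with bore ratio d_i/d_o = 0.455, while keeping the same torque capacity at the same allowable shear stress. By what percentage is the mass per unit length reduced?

18.4 %

Equal τ_max and T ⇒ the solid shaft needs d_s³ = d_o³(1−k⁴), so d_s = 83.6·(1−0.455⁴)^(1/3) = 82.39 mm.
Area ratio A_h/A_s = d_o²(1−k²)/d_s² = (1−k²)/(1−k⁴)^(2/3) = 0.8165.
Mass saving = 1 − 0.8165 = 18.4 %.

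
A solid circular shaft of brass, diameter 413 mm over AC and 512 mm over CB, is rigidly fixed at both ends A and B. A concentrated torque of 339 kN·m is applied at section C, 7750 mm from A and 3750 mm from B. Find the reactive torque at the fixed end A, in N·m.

57600 N·m

Compatibility: T_A·a/J_AC = T_B·b/J_CB with T_A + T_B = T₀.
J_AC = 2.86×10^-3 m⁴, J_CB = 6.75×10^-3 m⁴, so T_A = T₀·(J_AC/a)/((J_AC/a)+(J_CB/b)) = 57640 N·m, T_B = 281400 N·m.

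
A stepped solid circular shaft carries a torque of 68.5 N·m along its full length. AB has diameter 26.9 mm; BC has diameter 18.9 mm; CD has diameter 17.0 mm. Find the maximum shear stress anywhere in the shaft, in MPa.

71.0 MPa

Under the same torque, τ_max = 16T/(πd³) is largest where d is smallest — segment CD (d = 17.0 mm).
τ_max = 16·68.50/(π·(0.0170)³) = 7.101×10^7 Pa.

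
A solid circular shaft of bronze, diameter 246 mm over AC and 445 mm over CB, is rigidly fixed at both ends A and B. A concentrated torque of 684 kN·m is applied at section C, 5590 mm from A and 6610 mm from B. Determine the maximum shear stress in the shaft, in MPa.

Compatibility: T_A·a/J_AC = T_B·b/J_CB with T_A + T_B = T₀.
J_AC = 3.60×10^-4 m⁴, J_CB = 3.85×10^-3 m⁴, so T_A = T₀·(J_AC/a)/((J_AC/a)+(J_CB/b)) = 68020 N·m, T_B = 616000 N·m.
τ in each portion: τ_AC = 2.33×10^7 Pa, τ_CB = 3.56×10^7 Pa; maximum is in CB.
τ_max = T_CB·r/J = 616000·0.223/3.85×10^-3 = 3.560×10^7 Pa.

35.6 MPa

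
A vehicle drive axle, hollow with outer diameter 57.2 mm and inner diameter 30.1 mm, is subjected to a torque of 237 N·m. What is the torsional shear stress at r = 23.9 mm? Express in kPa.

5840 kPa

J = π(d_o⁴ − d_i⁴)/32 = π(0.0572⁴ − 0.0301⁴)/32 = 9.704×10^-7 m⁴.
Shear stress varies linearly with radius: τ = T·r/J = 237.0 × 0.0239 / 9.704×10^-7 = 5.837×10^6 Pa.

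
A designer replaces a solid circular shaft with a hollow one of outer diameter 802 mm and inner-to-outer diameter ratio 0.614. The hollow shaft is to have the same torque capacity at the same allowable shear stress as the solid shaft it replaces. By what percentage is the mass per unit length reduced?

31.0 %

Equal τ_max and T ⇒ the solid shaft needs d_s³ = d_o³(1−k⁴), so d_s = 802·(1−0.614⁴)^(1/3) = 762.0 mm.
Area ratio A_h/A_s = d_o²(1−k²)/d_s² = (1−k²)/(1−k⁴)^(2/3) = 0.6900.
Mass saving = 1 − 0.6900 = 31.0 %.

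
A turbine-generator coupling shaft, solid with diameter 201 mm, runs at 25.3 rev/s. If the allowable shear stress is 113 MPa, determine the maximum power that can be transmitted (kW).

28600 kW

J = πd⁴/32 = π(0.201)⁴/32 = 1.602×10^-4 m⁴.
T_max = τ_allow·J/r = 1.13×10^8 × 1.602×10^-4 / 0.101 = 180200 N·m.
ω = 2π·25.3 = 159.0 rad/s, so P_max = T_max·ω = 2.864×10^7 W.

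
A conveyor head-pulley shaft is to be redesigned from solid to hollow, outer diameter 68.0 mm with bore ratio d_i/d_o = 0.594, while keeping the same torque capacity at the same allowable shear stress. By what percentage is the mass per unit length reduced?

29.3 %

Equal τ_max and T ⇒ the solid shaft needs d_s³ = d_o³(1−k⁴), so d_s = 68.0·(1−0.594⁴)^(1/3) = 65.05 mm.
Area ratio A_h/A_s = d_o²(1−k²)/d_s² = (1−k²)/(1−k⁴)^(2/3) = 0.7071.
Mass saving = 1 − 0.7071 = 29.3 %.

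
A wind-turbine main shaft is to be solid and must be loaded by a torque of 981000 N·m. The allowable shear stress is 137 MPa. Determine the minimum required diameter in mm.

For a solid shaft τ_max = 16T/(πd³), so d = (16T/(π τ_allow))^(1/3) = (16·981000/(π·1.37×10^8))^(1/3) = 0.3316 m.

332 mm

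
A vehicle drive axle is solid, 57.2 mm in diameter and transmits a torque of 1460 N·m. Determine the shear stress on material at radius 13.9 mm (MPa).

19.3 MPa

J = πd⁴/32 = π(0.0572)⁴/32 = 1.051×10^-6 m⁴.
Shear stress varies linearly with radius: τ = T·r/J = 1460 × 0.0139 / 1.051×10^-6 = 1.931×10^7 Pa.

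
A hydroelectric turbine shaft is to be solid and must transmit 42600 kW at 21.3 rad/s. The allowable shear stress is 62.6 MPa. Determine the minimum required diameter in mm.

546 mm

ω = 21.3 rad/s, so T = P/ω = 42600×10³ / 21.30 = 2.000e6 N·m.
For a solid shaft τ_max = 16T/(πd³), so d = (16T/(π τ_allow))^(1/3) = (16·2.000e6/(π·6.26×10^7))^(1/3) = 0.5459 m.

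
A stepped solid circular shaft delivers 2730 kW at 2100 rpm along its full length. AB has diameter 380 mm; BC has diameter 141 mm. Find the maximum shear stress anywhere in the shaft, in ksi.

ω = 2π·2100/60 = 219.9 rad/s, so T = P/ω = 2730×10³ / 219.9 = 12410 N·m.
Under the same torque, τ_max = 16T/(πd³) is largest where d is smallest — segment BC (d = 141 mm).
τ_max = 16·12410/(π·(0.141)³) = 2.255×10^7 Pa.

3.27 ksi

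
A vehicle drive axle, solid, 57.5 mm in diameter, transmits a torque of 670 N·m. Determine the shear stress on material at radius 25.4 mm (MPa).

J = πd⁴/32 = π(0.0575)⁴/32 = 1.073×10^-6 m⁴.
Shear stress varies linearly with radius: τ = T·r/J = 670.0 × 0.0254 / 1.073×10^-6 = 1.586×10^7 Pa.

15.9 MPa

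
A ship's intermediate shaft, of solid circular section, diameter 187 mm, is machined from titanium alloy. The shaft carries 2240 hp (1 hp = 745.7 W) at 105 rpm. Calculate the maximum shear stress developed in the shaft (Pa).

1.18e8 Pa

ω = 2π·105/60 = 11.00 rad/s, so T = P/ω = 2240×745.7 / 11.00 = 151900 N·m.
J = πd⁴/32 = π(0.187)⁴/32 = 1.201×10^-4 m⁴.
τ_max = T·r/J = 151900 × 0.0935 / 1.201×10^-4 = 1.183×10^8 Pa.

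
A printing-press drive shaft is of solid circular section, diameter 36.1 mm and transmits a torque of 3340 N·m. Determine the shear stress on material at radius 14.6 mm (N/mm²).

292 N/mm²

J = πd⁴/32 = π(0.0361)⁴/32 = 1.667×10^-7 m⁴.
Shear stress varies linearly with radius: τ = T·r/J = 3340 × 0.0146 / 1.667×10^-7 = 2.925×10^8 Pa.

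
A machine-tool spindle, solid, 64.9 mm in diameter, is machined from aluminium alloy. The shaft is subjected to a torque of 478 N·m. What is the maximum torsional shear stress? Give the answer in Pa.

8.91e6 Pa

J = πd⁴/32 = π(0.0649)⁴/32 = 1.742×10^-6 m⁴.
τ_max = T·r/J = 478.0 × 0.0324 / 1.742×10^-6 = 8.906×10^6 Pa.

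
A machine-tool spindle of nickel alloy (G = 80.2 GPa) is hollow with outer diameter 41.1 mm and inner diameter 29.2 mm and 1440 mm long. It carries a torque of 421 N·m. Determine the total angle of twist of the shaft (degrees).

J = π(d_o⁴ − d_i⁴)/32 = π(0.0411⁴ − 0.0292⁴)/32 = 2.088×10^-7 m⁴.
θ = T·L/(G·J) = 421.0 × 1.44 / (80.2×10⁹ × 2.088×10^-7) = 0.03621 rad.

2.07°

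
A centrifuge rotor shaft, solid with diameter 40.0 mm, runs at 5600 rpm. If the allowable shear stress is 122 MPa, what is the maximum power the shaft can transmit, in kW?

899 kW

J = πd⁴/32 = π(0.0400)⁴/32 = 2.513×10^-7 m⁴.
T_max = τ_allow·J/r = 1.22×10^8 × 2.513×10^-7 / 0.0200 = 1533 N·m.
ω = 2π·5600/60 = 586.4 rad/s, so P_max = T_max·ω = 8.991×10^5 W.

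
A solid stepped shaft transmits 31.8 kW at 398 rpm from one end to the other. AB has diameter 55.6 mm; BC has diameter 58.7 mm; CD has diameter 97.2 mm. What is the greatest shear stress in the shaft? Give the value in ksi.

ω = 2π·398/60 = 41.68 rad/s, so T = P/ω = 31.8×10³ / 41.68 = 763.0 N·m.
Under the same torque, τ_max = 16T/(πd³) is largest where d is smallest — segment AB (d = 55.6 mm).
τ_max = 16·763.0/(π·(0.0556)³) = 2.261×10^7 Pa.

3.28 ksi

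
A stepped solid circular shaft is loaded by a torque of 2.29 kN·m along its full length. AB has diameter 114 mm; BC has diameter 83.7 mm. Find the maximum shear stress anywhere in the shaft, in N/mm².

Under the same torque, τ_max = 16T/(πd³) is largest where d is smallest — segment BC (d = 83.7 mm).
τ_max = 16·2290/(π·(0.0837)³) = 1.989×10^7 Pa.

19.9 N/mm²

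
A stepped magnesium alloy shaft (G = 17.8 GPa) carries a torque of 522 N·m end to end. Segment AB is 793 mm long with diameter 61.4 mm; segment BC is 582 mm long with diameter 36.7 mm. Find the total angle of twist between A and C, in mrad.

112 mrad

J_AB = π(0.0614)⁴/32 = 1.40×10^-6 m⁴; J_BC = π(0.0367)⁴/32 = 1.78×10^-7 m⁴.
θ = (T/G)·Σ L_i/J_i = (522.0/17.8×10⁹)·(0.793/1.40×10^-6 + 0.582/1.78×10^-7) = 0.1125 rad.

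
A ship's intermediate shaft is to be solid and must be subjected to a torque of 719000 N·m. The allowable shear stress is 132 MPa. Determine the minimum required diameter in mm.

303 mm

For a solid shaft τ_max = 16T/(πd³), so d = (16T/(π τ_allow))^(1/3) = (16·719000/(π·1.32×10^8))^(1/3) = 0.3027 m.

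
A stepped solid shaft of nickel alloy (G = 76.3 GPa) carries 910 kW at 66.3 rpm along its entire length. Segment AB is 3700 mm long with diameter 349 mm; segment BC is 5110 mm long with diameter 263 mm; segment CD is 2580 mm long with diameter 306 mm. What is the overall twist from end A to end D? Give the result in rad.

0.0282 rad

ω = 2π·66.3/60 = 6.943 rad/s, so T = P/ω = 910×10³ / 6.943 = 131100 N·m.
J_AB = π(0.349)⁴/32 = 1.46×10^-3 m⁴; J_BC = π(0.263)⁴/32 = 4.70×10^-4 m⁴; J_CD = π(0.306)⁴/32 = 8.61×10^-4 m⁴.
θ = (T/G)·Σ L_i/J_i = (131100/76.3×10⁹)·(3.70/1.46×10^-3 + 5.11/4.70×10^-4 + 2.58/8.61×10^-4) = 0.02820 rad.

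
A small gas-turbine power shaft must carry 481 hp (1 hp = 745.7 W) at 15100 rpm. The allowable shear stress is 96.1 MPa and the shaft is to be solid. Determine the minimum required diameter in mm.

22.9 mm

ω = 2π·15100/60 = 1581 rad/s, so T = P/ω = 481×745.7 / 1581 = 226.8 N·m.
For a solid shaft τ_max = 16T/(πd³), so d = (16T/(π τ_allow))^(1/3) = (16·226.8/(π·9.61×10^7))^(1/3) = 0.02291 m.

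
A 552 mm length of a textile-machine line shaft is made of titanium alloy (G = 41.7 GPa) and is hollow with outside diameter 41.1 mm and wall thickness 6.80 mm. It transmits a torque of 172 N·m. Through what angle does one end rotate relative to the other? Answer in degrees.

J = π(d_o⁴ − d_i⁴)/32 = π(0.0411⁴ − 0.0275⁴)/32 = 2.240×10^-7 m⁴.
θ = T·L/(G·J) = 172.0 × 0.552 / (41.7×10⁹ × 2.240×10^-7) = 0.01017 rad.

0.582°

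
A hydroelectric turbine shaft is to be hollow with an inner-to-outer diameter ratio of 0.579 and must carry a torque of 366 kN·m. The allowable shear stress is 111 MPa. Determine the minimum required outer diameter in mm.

266 mm

For a hollow shaft with d_i/d_o = 0.579: τ_max = 16T/(π d_o³ (1−k⁴)), so d_o = [16T/(π τ_allow (1−k⁴))]^(1/3) = [16·366000/(π·1.11×10^8·0.8876)]^(1/3) = 0.2665 m.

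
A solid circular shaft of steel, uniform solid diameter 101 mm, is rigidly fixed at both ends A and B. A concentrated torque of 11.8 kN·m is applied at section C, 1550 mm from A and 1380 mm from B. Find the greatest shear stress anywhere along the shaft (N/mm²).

With uniform GJ and both ends fixed, compatibility θ_AC = θ_CB gives T_A·a = T_B·b, together with T_A + T_B = T₀.
T_A = T₀·b/(a+b) = 11800·1380/2930 = 5558 N·m; T_B = 6242 N·m.
τ in each portion: τ_AC = 2.75×10^7 Pa, τ_CB = 3.09×10^7 Pa; maximum is in CB.
τ_max = T_CB·r/J = 6242·0.0505/1.02×10^-5 = 3.086×10^7 Pa.

30.9 N/mm²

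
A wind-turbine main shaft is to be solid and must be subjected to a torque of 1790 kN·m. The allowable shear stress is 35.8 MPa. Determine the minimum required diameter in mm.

For a solid shaft τ_max = 16T/(πd³), so d = (16T/(π τ_allow))^(1/3) = (16·1.790e6/(π·3.58×10^7))^(1/3) = 0.6338 m.

634 mm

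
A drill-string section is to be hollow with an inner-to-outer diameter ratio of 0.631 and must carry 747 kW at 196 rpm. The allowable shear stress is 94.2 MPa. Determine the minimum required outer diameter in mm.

ω = 2π·196/60 = 20.53 rad/s, so T = P/ω = 747×10³ / 20.53 = 36390 N·m.
For a hollow shaft with d_i/d_o = 0.631: τ_max = 16T/(π d_o³ (1−k⁴)), so d_o = [16T/(π τ_allow (1−k⁴))]^(1/3) = [16·36390/(π·9.42×10^7·0.8415)]^(1/3) = 0.1327 m.

133 mm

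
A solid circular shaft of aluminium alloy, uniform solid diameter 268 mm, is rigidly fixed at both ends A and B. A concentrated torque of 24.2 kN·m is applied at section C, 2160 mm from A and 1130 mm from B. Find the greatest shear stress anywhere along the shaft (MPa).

With uniform GJ and both ends fixed, compatibility θ_AC = θ_CB gives T_A·a = T_B·b, together with T_A + T_B = T₀.
T_A = T₀·b/(a+b) = 24200·1130/3290 = 8312 N·m; T_B = 15890 N·m.
τ in each portion: τ_AC = 2.20×10^6 Pa, τ_CB = 4.20×10^6 Pa; maximum is in CB.
τ_max = T_CB·r/J = 15890·0.134/5.06×10^-4 = 4.204×10^6 Pa.

4.20 MPa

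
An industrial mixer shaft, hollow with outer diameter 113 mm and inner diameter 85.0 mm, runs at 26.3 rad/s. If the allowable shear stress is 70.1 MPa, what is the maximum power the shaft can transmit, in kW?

355 kW

J = π(d_o⁴ − d_i⁴)/32 = π(0.113⁴ − 0.0850⁴)/32 = 1.088×10^-5 m⁴.
T_max = τ_allow·J/r = 7.01×10^7 × 1.088×10^-5 / 0.0565 = 13500 N·m.
ω = 26.3 rad/s, so P_max = T_max·ω = 3.551×10^5 W.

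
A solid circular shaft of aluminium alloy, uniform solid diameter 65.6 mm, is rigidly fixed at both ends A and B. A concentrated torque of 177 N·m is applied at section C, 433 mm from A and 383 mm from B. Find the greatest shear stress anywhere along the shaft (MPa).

1.69 MPa

With uniform GJ and both ends fixed, compatibility θ_AC = θ_CB gives T_A·a = T_B·b, together with T_A + T_B = T₀.
T_A = T₀·b/(a+b) = 177.0·383/816.0 = 83.08 N·m; T_B = 93.92 N·m.
τ in each portion: τ_AC = 1.50×10^6 Pa, τ_CB = 1.69×10^6 Pa; maximum is in CB.
τ_max = T_CB·r/J = 93.92·0.0328/1.82×10^-6 = 1.694×10^6 Pa.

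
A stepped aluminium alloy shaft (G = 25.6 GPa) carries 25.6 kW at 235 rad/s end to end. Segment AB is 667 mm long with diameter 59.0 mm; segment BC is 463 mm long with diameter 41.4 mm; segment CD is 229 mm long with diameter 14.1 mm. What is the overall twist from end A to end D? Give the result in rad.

ω = 235 rad/s, so T = P/ω = 25.6×10³ / 235.0 = 108.9 N·m.
J_AB = π(0.0590)⁴/32 = 1.19×10^-6 m⁴; J_BC = π(0.0414)⁴/32 = 2.88×10^-7 m⁴; J_CD = π(0.0141)⁴/32 = 3.88×10^-9 m⁴.
θ = (T/G)·Σ L_i/J_i = (108.9/25.6×10⁹)·(0.667/1.19×10^-6 + 0.463/2.88×10^-7 + 0.229/3.88×10^-9) = 0.2603 rad.

0.260 rad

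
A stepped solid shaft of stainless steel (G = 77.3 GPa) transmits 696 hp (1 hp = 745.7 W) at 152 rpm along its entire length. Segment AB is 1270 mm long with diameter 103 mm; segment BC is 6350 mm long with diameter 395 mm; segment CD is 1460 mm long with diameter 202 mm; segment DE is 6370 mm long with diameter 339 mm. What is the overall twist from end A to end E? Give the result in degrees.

3.18°

ω = 2π·152/60 = 15.92 rad/s, so T = P/ω = 696×745.7 / 15.92 = 32610 N·m.
J_AB = π(0.103)⁴/32 = 1.10×10^-5 m⁴; J_BC = π(0.395)⁴/32 = 2.39×10^-3 m⁴; J_CD = π(0.202)⁴/32 = 1.63×10^-4 m⁴; J_DE = π(0.339)⁴/32 = 1.30×10^-3 m⁴.
θ = (T/G)·Σ L_i/J_i = (32610/77.3×10⁹)·(1.27/1.10×10^-5 + 6.35/2.39×10^-3 + 1.46/1.63×10^-4 + 6.37/1.30×10^-3) = 0.05544 rad.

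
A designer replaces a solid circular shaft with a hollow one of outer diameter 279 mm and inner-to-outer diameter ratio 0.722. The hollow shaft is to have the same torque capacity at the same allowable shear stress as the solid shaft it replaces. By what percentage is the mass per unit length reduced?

40.9 %

Equal τ_max and T ⇒ the solid shaft needs d_s³ = d_o³(1−k⁴), so d_s = 279·(1−0.722⁴)^(1/3) = 251.0 mm.
Area ratio A_h/A_s = d_o²(1−k²)/d_s² = (1−k²)/(1−k⁴)^(2/3) = 0.5914.
Mass saving = 1 − 0.5914 = 40.9 %.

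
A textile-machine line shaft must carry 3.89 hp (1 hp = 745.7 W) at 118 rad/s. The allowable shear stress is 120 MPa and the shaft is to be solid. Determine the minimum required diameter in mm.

10.1 mm

ω = 118 rad/s, so T = P/ω = 3.89×745.7 / 118.0 = 24.58 N·m.
For a solid shaft τ_max = 16T/(πd³), so d = (16T/(π τ_allow))^(1/3) = (16·24.58/(π·1.20×10^8))^(1/3) = 0.01014 m.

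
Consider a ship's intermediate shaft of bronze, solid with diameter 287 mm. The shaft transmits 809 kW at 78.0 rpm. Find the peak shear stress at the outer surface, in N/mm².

ω = 2π·78.0/60 = 8.168 rad/s, so T = P/ω = 809×10³ / 8.168 = 99040 N·m.
J = πd⁴/32 = π(0.287)⁴/32 = 6.661×10^-4 m⁴.
τ_max = T·r/J = 99040 × 0.143 / 6.661×10^-4 = 2.134×10^7 Pa.

21.3 N/mm²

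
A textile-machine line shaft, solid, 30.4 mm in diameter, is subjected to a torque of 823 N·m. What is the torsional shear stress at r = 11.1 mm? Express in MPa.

J = πd⁴/32 = π(0.0304)⁴/32 = 8.385×10^-8 m⁴.
Shear stress varies linearly with radius: τ = T·r/J = 823.0 × 0.0111 / 8.385×10^-8 = 1.090×10^8 Pa.

109 MPa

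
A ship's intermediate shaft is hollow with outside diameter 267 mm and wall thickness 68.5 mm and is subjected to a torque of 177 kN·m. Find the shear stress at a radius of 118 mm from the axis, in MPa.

44.4 MPa

J = π(d_o⁴ − d_i⁴)/32 = π(0.267⁴ − 0.130⁴)/32 = 4.709×10^-4 m⁴.
Shear stress varies linearly with radius: τ = T·r/J = 177000 × 0.118 / 4.709×10^-4 = 4.435×10^7 Pa.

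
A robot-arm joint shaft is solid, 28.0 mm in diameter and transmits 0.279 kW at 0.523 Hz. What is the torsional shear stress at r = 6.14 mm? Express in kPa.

8640 kPa

ω = 2π·0.523 = 3.286 rad/s, so T = P/ω = 0.279×10³ / 3.286 = 84.90 N·m.
J = πd⁴/32 = π(0.0280)⁴/32 = 6.034×10^-8 m⁴.
Shear stress varies linearly with radius: τ = T·r/J = 84.90 × 0.00614 / 6.034×10^-8 = 8.639×10^6 Pa.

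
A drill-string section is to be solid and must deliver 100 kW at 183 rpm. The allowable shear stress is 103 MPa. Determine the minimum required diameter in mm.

63.7 mm

ω = 2π·183/60 = 19.16 rad/s, so T = P/ω = 100×10³ / 19.16 = 5218 N·m.
For a solid shaft τ_max = 16T/(πd³), so d = (16T/(π τ_allow))^(1/3) = (16·5218/(π·1.03×10^8))^(1/3) = 0.06366 m.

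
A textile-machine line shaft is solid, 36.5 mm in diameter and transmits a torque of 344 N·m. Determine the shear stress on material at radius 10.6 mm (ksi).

J = πd⁴/32 = π(0.0365)⁴/32 = 1.742×10^-7 m⁴.
Shear stress varies linearly with radius: τ = T·r/J = 344.0 × 0.0106 / 1.742×10^-7 = 2.093×10^7 Pa.

3.04 ksi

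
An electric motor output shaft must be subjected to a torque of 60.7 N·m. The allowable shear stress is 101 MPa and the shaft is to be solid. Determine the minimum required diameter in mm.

14.5 mm

For a solid shaft τ_max = 16T/(πd³), so d = (16T/(π τ_allow))^(1/3) = (16·60.70/(π·1.01×10^8))^(1/3) = 0.01452 m.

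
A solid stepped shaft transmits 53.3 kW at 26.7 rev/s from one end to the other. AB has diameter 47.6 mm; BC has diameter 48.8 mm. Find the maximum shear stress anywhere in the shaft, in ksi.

ω = 2π·26.7 = 167.8 rad/s, so T = P/ω = 53.3×10³ / 167.8 = 317.7 N·m.
Under the same torque, τ_max = 16T/(πd³) is largest where d is smallest — segment AB (d = 47.6 mm).
τ_max = 16·317.7/(π·(0.0476)³) = 1.500×10^7 Pa.

2.18 ksi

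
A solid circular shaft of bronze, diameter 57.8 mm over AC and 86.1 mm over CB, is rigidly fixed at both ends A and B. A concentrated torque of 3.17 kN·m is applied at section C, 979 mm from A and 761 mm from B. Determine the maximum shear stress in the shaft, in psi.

3170 psi

Compatibility: T_A·a/J_AC = T_B·b/J_CB with T_A + T_B = T₀.
J_AC = 1.10×10^-6 m⁴, J_CB = 5.40×10^-6 m⁴, so T_A = T₀·(J_AC/a)/((J_AC/a)+(J_CB/b)) = 432.2 N·m, T_B = 2738 N·m.
τ in each portion: τ_AC = 1.14×10^7 Pa, τ_CB = 2.18×10^7 Pa; maximum is in CB.
τ_max = T_CB·r/J = 2738·0.0430/5.40×10^-6 = 2.185×10^7 Pa.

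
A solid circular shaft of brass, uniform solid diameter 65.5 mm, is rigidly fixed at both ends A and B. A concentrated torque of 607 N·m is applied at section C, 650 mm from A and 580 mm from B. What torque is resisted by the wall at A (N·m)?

With uniform GJ and both ends fixed, compatibility θ_AC = θ_CB gives T_A·a = T_B·b, together with T_A + T_B = T₀.
T_A = T₀·b/(a+b) = 607.0·580/1230 = 286.2 N·m; T_B = 320.8 N·m.

286 N·m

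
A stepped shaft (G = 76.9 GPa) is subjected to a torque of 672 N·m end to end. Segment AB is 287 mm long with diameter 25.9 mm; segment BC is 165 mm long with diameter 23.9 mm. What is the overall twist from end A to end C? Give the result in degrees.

5.83°

J_AB = π(0.0259)⁴/32 = 4.42×10^-8 m⁴; J_BC = π(0.0239)⁴/32 = 3.20×10^-8 m⁴.
θ = (T/G)·Σ L_i/J_i = (672.0/76.9×10⁹)·(0.287/4.42×10^-8 + 0.165/3.20×10^-8) = 0.1018 rad.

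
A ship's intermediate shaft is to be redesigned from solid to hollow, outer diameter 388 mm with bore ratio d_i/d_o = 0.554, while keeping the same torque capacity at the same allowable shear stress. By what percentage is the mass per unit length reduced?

Equal τ_max and T ⇒ the solid shaft needs d_s³ = d_o³(1−k⁴), so d_s = 388·(1−0.554⁴)^(1/3) = 375.4 mm.
Area ratio A_h/A_s = d_o²(1−k²)/d_s² = (1−k²)/(1−k⁴)^(2/3) = 0.7403.
Mass saving = 1 − 0.7403 = 26.0 %.

26.0 %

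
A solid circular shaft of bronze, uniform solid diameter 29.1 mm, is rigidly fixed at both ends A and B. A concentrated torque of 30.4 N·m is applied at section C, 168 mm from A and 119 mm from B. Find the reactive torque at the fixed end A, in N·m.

12.6 N·m

With uniform GJ and both ends fixed, compatibility θ_AC = θ_CB gives T_A·a = T_B·b, together with T_A + T_B = T₀.
T_A = T₀·b/(a+b) = 30.40·119/287.0 = 12.60 N·m; T_B = 17.80 N·m.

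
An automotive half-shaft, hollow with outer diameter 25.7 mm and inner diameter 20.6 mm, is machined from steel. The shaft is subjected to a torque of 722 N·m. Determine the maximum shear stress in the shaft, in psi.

J = π(d_o⁴ − d_i⁴)/32 = π(0.0257⁴ − 0.0206⁴)/32 = 2.515×10^-8 m⁴.
τ_max = T·r/J = 722.0 × 0.0129 / 2.515×10^-8 = 3.689×10^8 Pa.

53500 psi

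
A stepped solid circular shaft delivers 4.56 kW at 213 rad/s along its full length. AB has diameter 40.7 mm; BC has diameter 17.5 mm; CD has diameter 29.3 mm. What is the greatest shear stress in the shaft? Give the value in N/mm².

ω = 213 rad/s, so T = P/ω = 4.56×10³ / 213.0 = 21.41 N·m.
Under the same torque, τ_max = 16T/(πd³) is largest where d is smallest — segment BC (d = 17.5 mm).
τ_max = 16·21.41/(π·(0.0175)³) = 2.034×10^7 Pa.

20.3 N/mm²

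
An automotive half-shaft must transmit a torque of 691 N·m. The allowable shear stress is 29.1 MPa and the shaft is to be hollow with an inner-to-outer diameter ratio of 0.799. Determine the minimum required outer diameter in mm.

58.9 mm

For a hollow shaft with d_i/d_o = 0.799: τ_max = 16T/(π d_o³ (1−k⁴)), so d_o = [16T/(π τ_allow (1−k⁴))]^(1/3) = [16·691.0/(π·2.91×10^7·0.5924)]^(1/3) = 0.05888 m.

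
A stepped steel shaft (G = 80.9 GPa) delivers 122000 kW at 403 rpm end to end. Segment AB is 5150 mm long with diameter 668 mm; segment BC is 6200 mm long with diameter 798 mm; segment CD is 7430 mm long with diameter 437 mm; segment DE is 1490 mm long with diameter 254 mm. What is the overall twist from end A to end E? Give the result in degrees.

ω = 2π·403/60 = 42.20 rad/s, so T = P/ω = 122000×10³ / 42.20 = 2.891e6 N·m.
J_AB = π(0.668)⁴/32 = 0.0195 m⁴; J_BC = π(0.798)⁴/32 = 0.0398 m⁴; J_CD = π(0.437)⁴/32 = 3.58×10^-3 m⁴; J_DE = π(0.254)⁴/32 = 4.09×10^-4 m⁴.
θ = (T/G)·Σ L_i/J_i = (2.891e6/80.9×10⁹)·(5.15/0.0195 + 6.20/0.0398 + 7.43/3.58×10^-3 + 1.49/4.09×10^-4) = 0.2194 rad.

12.6°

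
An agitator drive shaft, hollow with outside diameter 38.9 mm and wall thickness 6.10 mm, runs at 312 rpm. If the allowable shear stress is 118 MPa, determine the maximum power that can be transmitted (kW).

J = π(d_o⁴ − d_i⁴)/32 = π(0.0389⁴ − 0.0267⁴)/32 = 1.749×10^-7 m⁴.
T_max = τ_allow·J/r = 1.18×10^8 × 1.749×10^-7 / 0.0194 = 1061 N·m.
ω = 2π·312/60 = 32.67 rad/s, so P_max = T_max·ω = 3.467×10^4 W.

34.7 kW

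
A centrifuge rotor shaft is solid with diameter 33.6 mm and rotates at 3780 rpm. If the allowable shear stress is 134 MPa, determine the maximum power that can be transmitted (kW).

J = πd⁴/32 = π(0.0336)⁴/32 = 1.251×10^-7 m⁴.
T_max = τ_allow·J/r = 1.34×10^8 × 1.251×10^-7 / 0.0168 = 998.1 N·m.
ω = 2π·3780/60 = 395.8 rad/s, so P_max = T_max·ω = 3.951×10^5 W.

395 kW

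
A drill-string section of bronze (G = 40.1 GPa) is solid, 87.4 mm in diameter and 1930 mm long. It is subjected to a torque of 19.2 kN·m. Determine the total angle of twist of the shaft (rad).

0.161 rad

J = πd⁴/32 = π(0.0874)⁴/32 = 5.729×10^-6 m⁴.
θ = T·L/(G·J) = 19200 × 1.93 / (40.1×10⁹ × 5.729×10^-6) = 0.1613 rad.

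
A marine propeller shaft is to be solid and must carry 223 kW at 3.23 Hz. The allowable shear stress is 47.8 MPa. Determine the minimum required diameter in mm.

105 mm

ω = 2π·3.23 = 20.29 rad/s, so T = P/ω = 223×10³ / 20.29 = 10990 N·m.
For a solid shaft τ_max = 16T/(πd³), so d = (16T/(π τ_allow))^(1/3) = (16·10990/(π·4.78×10^7))^(1/3) = 0.1054 m.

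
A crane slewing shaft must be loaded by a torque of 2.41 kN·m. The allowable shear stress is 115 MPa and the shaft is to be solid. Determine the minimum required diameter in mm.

47.4 mm

For a solid shaft τ_max = 16T/(πd³), so d = (16T/(π τ_allow))^(1/3) = (16·2410/(π·1.15×10^8))^(1/3) = 0.04743 m.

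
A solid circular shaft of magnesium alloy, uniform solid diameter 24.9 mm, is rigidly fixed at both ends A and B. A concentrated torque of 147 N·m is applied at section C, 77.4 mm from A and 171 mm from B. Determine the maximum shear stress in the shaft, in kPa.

33400 kPa

With uniform GJ and both ends fixed, compatibility θ_AC = θ_CB gives T_A·a = T_B·b, together with T_A + T_B = T₀.
T_A = T₀·b/(a+b) = 147.0·171/248.4 = 101.2 N·m; T_B = 45.80 N·m.
τ in each portion: τ_AC = 3.34×10^7 Pa, τ_CB = 1.51×10^7 Pa; maximum is in AC.
τ_max = T_AC·r/J = 101.2·0.0124/3.77×10^-8 = 3.338×10^7 Pa.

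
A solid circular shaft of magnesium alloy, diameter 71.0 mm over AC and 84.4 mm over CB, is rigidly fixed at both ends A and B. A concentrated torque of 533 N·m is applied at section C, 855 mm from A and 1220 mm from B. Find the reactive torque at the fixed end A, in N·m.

222 N·m

Compatibility: T_A·a/J_AC = T_B·b/J_CB with T_A + T_B = T₀.
J_AC = 2.49×10^-6 m⁴, J_CB = 4.98×10^-6 m⁴, so T_A = T₀·(J_AC/a)/((J_AC/a)+(J_CB/b)) = 222.1 N·m, T_B = 310.9 N·m.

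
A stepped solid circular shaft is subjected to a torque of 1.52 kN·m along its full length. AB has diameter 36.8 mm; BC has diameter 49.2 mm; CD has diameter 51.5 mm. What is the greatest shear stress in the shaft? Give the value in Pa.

1.55e8 Pa

Under the same torque, τ_max = 16T/(πd³) is largest where d is smallest — segment AB (d = 36.8 mm).
τ_max = 16·1520/(π·(0.0368)³) = 1.553×10^8 Pa.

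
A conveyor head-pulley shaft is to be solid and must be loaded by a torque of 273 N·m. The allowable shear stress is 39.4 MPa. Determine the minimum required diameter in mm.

For a solid shaft τ_max = 16T/(πd³), so d = (16T/(π τ_allow))^(1/3) = (16·273.0/(π·3.94×10^7))^(1/3) = 0.03280 m.

32.8 mm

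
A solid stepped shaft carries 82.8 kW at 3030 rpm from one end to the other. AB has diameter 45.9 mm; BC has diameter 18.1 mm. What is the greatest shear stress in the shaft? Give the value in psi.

32500 psi

ω = 2π·3030/60 = 317.3 rad/s, so T = P/ω = 82.8×10³ / 317.3 = 261.0 N·m.
Under the same torque, τ_max = 16T/(πd³) is largest where d is smallest — segment BC (d = 18.1 mm).
τ_max = 16·261.0/(π·(0.0181)³) = 2.241×10^8 Pa.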